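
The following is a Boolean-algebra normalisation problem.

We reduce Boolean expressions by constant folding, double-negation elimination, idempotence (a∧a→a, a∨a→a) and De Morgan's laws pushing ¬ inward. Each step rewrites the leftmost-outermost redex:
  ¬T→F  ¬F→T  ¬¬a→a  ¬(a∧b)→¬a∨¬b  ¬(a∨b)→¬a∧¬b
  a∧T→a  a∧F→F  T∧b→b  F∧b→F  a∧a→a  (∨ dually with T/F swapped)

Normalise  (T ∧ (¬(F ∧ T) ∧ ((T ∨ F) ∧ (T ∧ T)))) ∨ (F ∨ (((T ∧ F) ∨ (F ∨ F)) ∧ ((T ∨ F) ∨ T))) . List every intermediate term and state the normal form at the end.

Answer: normal form = T  (in 9 steps)

Reduction:
  start: (T ∧ (¬(F ∧ T) ∧ ((T ∨ F) ∧ (T ∧ T)))) ∨ (F ∨ (((T ∧ F) ∨ (F ∨ F)) ∧ ((T ∨ F) ∨ T)))
  [1] (¬(F ∧ T) ∧ ((T ∨ F) ∧ (T ∧ T))) ∨ (F ∨ (((T ∧ F) ∨ (F ∨ F)) ∧ ((T ∨ F) ∨ T)))
  [2] ((¬F ∨ ¬T) ∧ ((T ∨ F) ∧ (T ∧ T))) ∨ (F ∨ (((T ∧ F) ∨ (F ∨ F)) ∧ ((T ∨ F) ∨ T)))
  [3] ((T ∨ ¬T) ∧ ((T ∨ F) ∧ (T ∧ T))) ∨ (F ∨ (((T ∧ F) ∨ (F ∨ F)) ∧ ((T ∨ F) ∨ T)))
  [4] (T ∧ ((T ∨ F) ∧ (T ∧ T))) ∨ (F ∨ (((T ∧ F) ∨ (F ∨ F)) ∧ ((T ∨ F) ∨ T)))
  [5] ((T ∨ F) ∧ (T ∧ T)) ∨ (F ∨ (((T ∧ F) ∨ (F ∨ F)) ∧ ((T ∨ F) ∨ T)))
  [6] (T ∧ (T ∧ T)) ∨ (F ∨ (((T ∧ F) ∨ (F ∨ F)) ∧ ((T ∨ F) ∨ T)))
  [7] (T ∧ T) ∨ (F ∨ (((T ∧ F) ∨ (F ∨ F)) ∧ ((T ∨ F) ∨ T)))
  [8] T ∨ (F ∨ (((T ∧ F) ∨ (F ∨ F)) ∧ ((T ∨ F) ∨ T)))
  [9] T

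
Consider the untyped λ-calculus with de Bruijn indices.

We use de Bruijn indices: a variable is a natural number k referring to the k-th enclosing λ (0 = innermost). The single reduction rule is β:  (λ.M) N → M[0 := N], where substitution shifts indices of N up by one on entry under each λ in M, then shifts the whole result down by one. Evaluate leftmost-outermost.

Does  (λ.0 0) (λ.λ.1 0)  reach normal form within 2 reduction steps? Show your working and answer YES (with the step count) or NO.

Answer: NO — after 2 steps the term is λ.(λ.λ.1 0) 0, not yet normal

Working:
  start: (λ.0 0) (λ.λ.1 0)
  [1] (λ.λ.1 0) (λ.λ.1 0)
  [2] λ.(λ.λ.1 0) 0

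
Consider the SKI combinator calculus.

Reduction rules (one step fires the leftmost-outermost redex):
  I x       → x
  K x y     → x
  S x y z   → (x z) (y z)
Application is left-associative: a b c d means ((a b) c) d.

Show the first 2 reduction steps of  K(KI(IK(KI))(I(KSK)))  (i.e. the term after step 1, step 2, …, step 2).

  start: K(KI(IK(KI))(I(KSK)))
  [1] K(I(I(KSK)))
  [2] K(I(KSK))

Answer: after 2 steps: K(I(KSK))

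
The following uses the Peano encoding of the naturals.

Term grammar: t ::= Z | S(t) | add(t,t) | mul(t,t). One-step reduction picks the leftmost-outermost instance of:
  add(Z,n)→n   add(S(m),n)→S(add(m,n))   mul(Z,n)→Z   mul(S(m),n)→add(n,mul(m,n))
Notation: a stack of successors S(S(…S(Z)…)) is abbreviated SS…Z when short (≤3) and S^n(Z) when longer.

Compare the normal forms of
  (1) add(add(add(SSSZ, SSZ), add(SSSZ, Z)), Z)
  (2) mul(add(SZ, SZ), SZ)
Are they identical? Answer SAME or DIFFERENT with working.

Term A:
  start: add(add(add(SSSZ, SSZ), add(SSSZ, Z)), Z)
  →1  add(add(S(add(SSZ, SSZ)), add(SSSZ, Z)), Z)
  →2  add(S(add(add(SSZ, SSZ), add(SSSZ, Z))), Z)
  →3  S(add(add(add(SSZ, SSZ), add(SSSZ, Z)), Z))
  →4  S(add(add(S(add(SZ, SSZ)), add(SSSZ, Z)), Z))
  →5  S(add(S(add(add(SZ, SSZ), add(SSSZ, Z))), Z))
  →6  S(S(add(add(add(SZ, SSZ), add(SSSZ, Z)), Z)))
  →7  S(S(add(add(S(add(Z, SSZ)), add(SSSZ, Z)), Z)))
  →8  S(S(add(S(add(add(Z, SSZ), add(SSSZ, Z))), Z)))
  →9  S(S(S(add(add(add(Z, SSZ), add(SSSZ, Z)), Z))))
  →10  S(S(S(add(add(SSZ, add(SSSZ, Z)), Z))))
  →11  S(S(S(add(S(add(SZ, add(SSSZ, Z))), Z))))
  →12  S(S(S(S(add(add(SZ, add(SSSZ, Z)), Z)))))
  →13  S(S(S(S(add(S(add(Z, add(SSSZ, Z))), Z)))))
  →14  S(S(S(S(S(add(add(Z, add(SSSZ, Z)), Z))))))
  →15  S(S(S(S(S(add(add(SSSZ, Z), Z))))))
  →16  S(S(S(S(S(add(S(add(SSZ, Z)), Z))))))
  →17  S(S(S(S(S(S(add(add(SSZ, Z), Z)))))))
  →18  S(S(S(S(S(S(add(S(add(SZ, Z)), Z)))))))
  →19  S(S(S(S(S(S(S(add(add(SZ, Z), Z))))))))
  →20  S(S(S(S(S(S(S(add(S(add(Z, Z)), Z))))))))
  →21  S(S(S(S(S(S(S(S(add(add(Z, Z), Z)))))))))
  →22  S(S(S(S(S(S(S(S(add(Z, Z)))))))))
  →23  S^8(Z)

Term B:
  start: mul(add(SZ, SZ), SZ)
  →1  mul(S(add(Z, SZ)), SZ)
  →2  add(SZ, mul(add(Z, SZ), SZ))
  →3  S(add(Z, mul(add(Z, SZ), SZ)))
  →4  S(mul(add(Z, SZ), SZ))
  →5  S(mul(SZ, SZ))
  →6  S(add(SZ, mul(Z, SZ)))
  →7  S(S(add(Z, mul(Z, SZ))))
  →8  S(S(mul(Z, SZ)))
  →9  SSZ

Answer: DIFFERENT — A ⇓ S^8(Z), B ⇓ SSZ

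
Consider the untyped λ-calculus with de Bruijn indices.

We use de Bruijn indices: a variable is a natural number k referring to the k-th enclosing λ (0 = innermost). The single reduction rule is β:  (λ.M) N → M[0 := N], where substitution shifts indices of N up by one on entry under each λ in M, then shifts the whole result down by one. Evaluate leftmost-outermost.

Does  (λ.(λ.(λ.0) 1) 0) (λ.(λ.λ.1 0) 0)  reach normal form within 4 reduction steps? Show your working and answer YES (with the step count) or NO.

Answer: YES — reaches normal form λ.λ.1 0 in 4 ≤ 4 steps

Derivation:
  start: (λ.(λ.(λ.0) 1) 0) (λ.(λ.λ.1 0) 0)
  step 1: (λ.(λ.0) (λ.(λ.λ.1 0) 0)) (λ.(λ.λ.1 0) 0)
  step 2: (λ.0) (λ.(λ.λ.1 0) 0)
  step 3: λ.(λ.λ.1 0) 0
  step 4: λ.λ.1 0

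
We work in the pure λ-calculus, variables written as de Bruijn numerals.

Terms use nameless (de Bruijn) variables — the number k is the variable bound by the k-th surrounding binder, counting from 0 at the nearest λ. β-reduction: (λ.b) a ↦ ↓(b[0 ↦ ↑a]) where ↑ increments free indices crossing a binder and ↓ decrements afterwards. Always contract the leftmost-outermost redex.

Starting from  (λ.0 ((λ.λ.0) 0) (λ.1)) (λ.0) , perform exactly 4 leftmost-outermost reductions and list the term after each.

  start: (λ.0 ((λ.λ.0) 0) (λ.1)) (λ.0)
  →1  (λ.0) ((λ.λ.0) (λ.0)) (λ.λ.0)
  →2  (λ.λ.0) (λ.0) (λ.λ.0)
  →3  (λ.0) (λ.λ.0)
  →4  λ.λ.0

Answer: after 4 steps: λ.λ.0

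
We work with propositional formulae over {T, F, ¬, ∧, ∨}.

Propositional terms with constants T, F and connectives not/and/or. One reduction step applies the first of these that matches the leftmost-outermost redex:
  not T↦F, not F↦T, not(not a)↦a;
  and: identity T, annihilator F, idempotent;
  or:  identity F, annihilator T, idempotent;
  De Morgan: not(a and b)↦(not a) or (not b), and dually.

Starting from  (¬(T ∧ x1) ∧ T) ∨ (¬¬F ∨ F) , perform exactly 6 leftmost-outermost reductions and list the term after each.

Answer: after 6 steps: ¬x1 ∨ F

Reduction:
  start: (¬(T ∧ x1) ∧ T) ∨ (¬¬F ∨ F)
  [1] ¬(T ∧ x1) ∨ (¬¬F ∨ F)
  [2] (¬T ∨ ¬x1) ∨ (¬¬F ∨ F)
  [3] (F ∨ ¬x1) ∨ (¬¬F ∨ F)
  [4] ¬x1 ∨ (¬¬F ∨ F)
  [5] ¬x1 ∨ ¬¬F
  [6] ¬x1 ∨ F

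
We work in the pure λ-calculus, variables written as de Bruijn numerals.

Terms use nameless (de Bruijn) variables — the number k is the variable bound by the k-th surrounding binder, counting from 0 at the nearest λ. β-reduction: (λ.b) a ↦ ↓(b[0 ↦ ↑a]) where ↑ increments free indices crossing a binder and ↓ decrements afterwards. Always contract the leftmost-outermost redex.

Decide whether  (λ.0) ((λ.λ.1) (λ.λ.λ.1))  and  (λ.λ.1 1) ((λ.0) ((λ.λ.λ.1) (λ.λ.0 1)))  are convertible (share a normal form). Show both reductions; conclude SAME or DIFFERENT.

Answer: SAME — A ⇓ λ.λ.λ.λ.1, B ⇓ λ.λ.λ.λ.1

Derivation:
Term A:
  start: (λ.0) ((λ.λ.1) (λ.λ.λ.1))
  →1  (λ.λ.1) (λ.λ.λ.1)
  →2  λ.λ.λ.λ.1

Term B:
  start: (λ.λ.1 1) ((λ.0) ((λ.λ.λ.1) (λ.λ.0 1)))
  →1  λ.(λ.0) ((λ.λ.λ.1) (λ.λ.0 1)) ((λ.0) ((λ.λ.λ.1) (λ.λ.0 1)))
  →2  λ.(λ.λ.λ.1) (λ.λ.0 1) ((λ.0) ((λ.λ.λ.1) (λ.λ.0 1)))
  →3  λ.(λ.λ.1) ((λ.0) ((λ.λ.λ.1) (λ.λ.0 1)))
  →4  λ.λ.(λ.0) ((λ.λ.λ.1) (λ.λ.0 1))
  →5  λ.λ.(λ.λ.λ.1) (λ.λ.0 1)
  →6  λ.λ.λ.λ.1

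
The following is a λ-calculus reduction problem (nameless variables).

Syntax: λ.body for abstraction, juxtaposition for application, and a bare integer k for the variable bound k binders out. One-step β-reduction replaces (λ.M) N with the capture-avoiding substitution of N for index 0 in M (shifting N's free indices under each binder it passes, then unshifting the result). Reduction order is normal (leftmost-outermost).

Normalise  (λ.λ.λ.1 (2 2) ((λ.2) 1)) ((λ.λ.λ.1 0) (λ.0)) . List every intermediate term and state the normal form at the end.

  start: (λ.λ.λ.1 (2 2) ((λ.2) 1)) ((λ.λ.λ.1 0) (λ.0))
  step 1: λ.λ.1 ((λ.λ.λ.1 0) (λ.0) ((λ.λ.λ.1 0) (λ.0))) ((λ.2) 1)
  step 2: λ.λ.1 ((λ.λ.1 0) ((λ.λ.λ.1 0) (λ.0))) ((λ.2) 1)
  step 3: λ.λ.1 (λ.(λ.λ.λ.1 0) (λ.0) 0) ((λ.2) 1)
  step 4: λ.λ.1 (λ.(λ.λ.1 0) 0) ((λ.2) 1)
  step 5: λ.λ.1 (λ.λ.1 0) ((λ.2) 1)
  step 6: λ.λ.1 (λ.λ.1 0) 1

Answer: normal form = λ.λ.1 (λ.λ.1 0) 1  (in 6 steps)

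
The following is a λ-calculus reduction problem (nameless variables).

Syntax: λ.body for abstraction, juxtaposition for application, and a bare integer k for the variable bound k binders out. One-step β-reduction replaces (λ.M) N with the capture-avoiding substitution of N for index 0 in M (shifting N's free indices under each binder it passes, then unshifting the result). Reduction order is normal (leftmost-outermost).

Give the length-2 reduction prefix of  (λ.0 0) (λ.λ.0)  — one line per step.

  start: (λ.0 0) (λ.λ.0)
  step 1: (λ.λ.0) (λ.λ.0)
  step 2: λ.0

Answer: after 2 steps: λ.0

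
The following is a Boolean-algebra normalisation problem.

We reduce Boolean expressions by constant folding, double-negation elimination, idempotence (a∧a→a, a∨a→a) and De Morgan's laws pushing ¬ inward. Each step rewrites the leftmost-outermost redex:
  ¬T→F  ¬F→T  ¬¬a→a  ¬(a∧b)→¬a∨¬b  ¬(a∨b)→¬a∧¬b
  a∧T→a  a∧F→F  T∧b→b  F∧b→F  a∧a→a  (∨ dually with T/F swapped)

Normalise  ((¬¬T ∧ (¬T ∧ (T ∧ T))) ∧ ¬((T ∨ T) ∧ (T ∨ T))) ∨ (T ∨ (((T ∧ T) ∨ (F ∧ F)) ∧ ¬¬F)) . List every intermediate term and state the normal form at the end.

Answer: normal form = T  (in 7 steps)

Derivation:
  start: ((¬¬T ∧ (¬T ∧ (T ∧ T))) ∧ ¬((T ∨ T) ∧ (T ∨ T))) ∨ (T ∨ (((T ∧ T) ∨ (F ∧ F)) ∧ ¬¬F))
  →1  ((T ∧ (¬T ∧ (T ∧ T))) ∧ ¬((T ∨ T) ∧ (T ∨ T))) ∨ (T ∨ (((T ∧ T) ∨ (F ∧ F)) ∧ ¬¬F))
  →2  ((¬T ∧ (T ∧ T)) ∧ ¬((T ∨ T) ∧ (T ∨ T))) ∨ (T ∨ (((T ∧ T) ∨ (F ∧ F)) ∧ ¬¬F))
  →3  ((F ∧ (T ∧ T)) ∧ ¬((T ∨ T) ∧ (T ∨ T))) ∨ (T ∨ (((T ∧ T) ∨ (F ∧ F)) ∧ ¬¬F))
  →4  (F ∧ ¬((T ∨ T) ∧ (T ∨ T))) ∨ (T ∨ (((T ∧ T) ∨ (F ∧ F)) ∧ ¬¬F))
  →5  F ∨ (T ∨ (((T ∧ T) ∨ (F ∧ F)) ∧ ¬¬F))
  →6  T ∨ (((T ∧ T) ∨ (F ∧ F)) ∧ ¬¬F)
  →7  T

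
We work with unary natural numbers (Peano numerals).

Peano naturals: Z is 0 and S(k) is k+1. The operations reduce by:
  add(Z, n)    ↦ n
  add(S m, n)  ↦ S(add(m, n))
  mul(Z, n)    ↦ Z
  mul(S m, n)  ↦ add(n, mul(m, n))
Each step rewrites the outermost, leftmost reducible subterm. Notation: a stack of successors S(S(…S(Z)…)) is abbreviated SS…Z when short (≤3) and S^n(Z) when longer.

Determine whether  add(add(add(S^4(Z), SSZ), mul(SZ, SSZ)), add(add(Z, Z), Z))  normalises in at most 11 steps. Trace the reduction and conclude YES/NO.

Answer: NO — after 11 steps the term is S(S(S(add(S(add(add(Z, SSZ), mul(SZ, SSZ))), add(add(Z, Z), Z))))), not yet normal

Derivation:
  start: add(add(add(S^4(Z), SSZ), mul(SZ, SSZ)), add(add(Z, Z), Z))
  [1] add(add(S(add(SSSZ, SSZ)), mul(SZ, SSZ)), add(add(Z, Z), Z))
  [2] add(S(add(add(SSSZ, SSZ), mul(SZ, SSZ))), add(add(Z, Z), Z))
  [3] S(add(add(add(SSSZ, SSZ), mul(SZ, SSZ)), add(add(Z, Z), Z)))
  [4] S(add(add(S(add(SSZ, SSZ)), mul(SZ, SSZ)), add(add(Z, Z), Z)))
  [5] S(add(S(add(add(SSZ, SSZ), mul(SZ, SSZ))), add(add(Z, Z), Z)))
  [6] S(S(add(add(add(SSZ, SSZ), mul(SZ, SSZ)), add(add(Z, Z), Z))))
  [7] S(S(add(add(S(add(SZ, SSZ)), mul(SZ, SSZ)), add(add(Z, Z), Z))))
  [8] S(S(add(S(add(add(SZ, SSZ), mul(SZ, SSZ))), add(add(Z, Z), Z))))
  [9] S(S(S(add(add(add(SZ, SSZ), mul(SZ, SSZ)), add(add(Z, Z), Z)))))
  [10] S(S(S(add(add(S(add(Z, SSZ)), mul(SZ, SSZ)), add(add(Z, Z), Z)))))
  [11] S(S(S(add(S(add(add(Z, SSZ), mul(SZ, SSZ))), add(add(Z, Z), Z)))))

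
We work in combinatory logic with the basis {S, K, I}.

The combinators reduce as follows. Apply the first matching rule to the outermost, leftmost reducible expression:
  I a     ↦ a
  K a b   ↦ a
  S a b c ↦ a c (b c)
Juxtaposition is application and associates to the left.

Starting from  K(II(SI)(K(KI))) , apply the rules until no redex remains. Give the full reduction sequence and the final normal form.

  start: K(II(SI)(K(KI)))
  step 1: K(I(SI)(K(KI)))
  step 2: K(SI(K(KI)))

Answer: normal form = K(SI(K(KI)))  (in 2 steps)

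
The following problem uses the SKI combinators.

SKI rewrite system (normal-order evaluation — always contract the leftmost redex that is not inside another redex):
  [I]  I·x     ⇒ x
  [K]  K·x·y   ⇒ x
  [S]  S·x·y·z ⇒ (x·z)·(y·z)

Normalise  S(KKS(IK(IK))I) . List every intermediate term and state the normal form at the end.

  start: S(KKS(IK(IK))I)
  →1  S(K(IK(IK))I)
  →2  S(IK(IK))
  →3  S(K(IK))
  →4  S(KK)

Answer: normal form = S(KK)  (in 4 steps)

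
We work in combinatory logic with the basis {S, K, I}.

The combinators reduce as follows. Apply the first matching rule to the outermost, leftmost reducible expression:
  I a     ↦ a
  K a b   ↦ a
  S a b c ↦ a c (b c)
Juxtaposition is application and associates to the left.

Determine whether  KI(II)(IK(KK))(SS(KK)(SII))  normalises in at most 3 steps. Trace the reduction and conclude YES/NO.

  start: KI(II)(IK(KK))(SS(KK)(SII))
  step 1: I(IK(KK))(SS(KK)(SII))
  step 2: IK(KK)(SS(KK)(SII))
  step 3: K(KK)(SS(KK)(SII))

Answer: NO — after 3 steps the term is K(KK)(SS(KK)(SII)), not yet normal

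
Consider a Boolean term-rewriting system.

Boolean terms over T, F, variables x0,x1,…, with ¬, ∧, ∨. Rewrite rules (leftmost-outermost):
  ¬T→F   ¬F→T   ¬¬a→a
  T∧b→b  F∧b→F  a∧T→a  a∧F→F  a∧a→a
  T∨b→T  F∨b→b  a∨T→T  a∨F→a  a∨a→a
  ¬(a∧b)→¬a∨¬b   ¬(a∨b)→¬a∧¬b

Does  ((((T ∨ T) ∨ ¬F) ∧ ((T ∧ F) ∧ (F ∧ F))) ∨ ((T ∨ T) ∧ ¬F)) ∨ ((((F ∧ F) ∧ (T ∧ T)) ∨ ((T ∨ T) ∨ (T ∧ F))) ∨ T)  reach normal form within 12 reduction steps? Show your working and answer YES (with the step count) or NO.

  start: ((((T ∨ T) ∨ ¬F) ∧ ((T ∧ F) ∧ (F ∧ F))) ∨ ((T ∨ T) ∧ ¬F)) ∨ ((((F ∧ F) ∧ (T ∧ T)) ∨ ((T ∨ T) ∨ (T ∧ F))) ∨ T)
  →1  (((T ∨ ¬F) ∧ ((T ∧ F) ∧ (F ∧ F))) ∨ ((T ∨ T) ∧ ¬F)) ∨ ((((F ∧ F) ∧ (T ∧ T)) ∨ ((T ∨ T) ∨ (T ∧ F))) ∨ T)
  →2  ((T ∧ ((T ∧ F) ∧ (F ∧ F))) ∨ ((T ∨ T) ∧ ¬F)) ∨ ((((F ∧ F) ∧ (T ∧ T)) ∨ ((T ∨ T) ∨ (T ∧ F))) ∨ T)
  →3  (((T ∧ F) ∧ (F ∧ F)) ∨ ((T ∨ T) ∧ ¬F)) ∨ ((((F ∧ F) ∧ (T ∧ T)) ∨ ((T ∨ T) ∨ (T ∧ F))) ∨ T)
  →4  ((F ∧ (F ∧ F)) ∨ ((T ∨ T) ∧ ¬F)) ∨ ((((F ∧ F) ∧ (T ∧ T)) ∨ ((T ∨ T) ∨ (T ∧ F))) ∨ T)
  →5  (F ∨ ((T ∨ T) ∧ ¬F)) ∨ ((((F ∧ F) ∧ (T ∧ T)) ∨ ((T ∨ T) ∨ (T ∧ F))) ∨ T)
  →6  ((T ∨ T) ∧ ¬F) ∨ ((((F ∧ F) ∧ (T ∧ T)) ∨ ((T ∨ T) ∨ (T ∧ F))) ∨ T)
  →7  (T ∧ ¬F) ∨ ((((F ∧ F) ∧ (T ∧ T)) ∨ ((T ∨ T) ∨ (T ∧ F))) ∨ T)
  →8  ¬F ∨ ((((F ∧ F) ∧ (T ∧ T)) ∨ ((T ∨ T) ∨ (T ∧ F))) ∨ T)
  →9  T ∨ ((((F ∧ F) ∧ (T ∧ T)) ∨ ((T ∨ T) ∨ (T ∧ F))) ∨ T)
  →10  T

Answer: YES — reaches normal form T in 10 ≤ 12 steps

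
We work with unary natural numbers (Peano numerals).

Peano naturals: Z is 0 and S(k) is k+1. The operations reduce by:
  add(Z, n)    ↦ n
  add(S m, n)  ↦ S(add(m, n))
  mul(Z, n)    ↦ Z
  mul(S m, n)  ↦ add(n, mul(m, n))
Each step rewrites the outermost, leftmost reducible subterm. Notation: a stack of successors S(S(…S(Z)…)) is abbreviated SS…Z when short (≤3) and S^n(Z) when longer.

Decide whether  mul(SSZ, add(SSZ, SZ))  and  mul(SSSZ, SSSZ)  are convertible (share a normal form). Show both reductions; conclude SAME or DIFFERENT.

Answer: DIFFERENT — A ⇓ S^6(Z), B ⇓ S^9(Z)

Working:
Term A:
  start: mul(SSZ, add(SSZ, SZ))
  →1  add(add(SSZ, SZ), mul(SZ, add(SSZ, SZ)))
  →2  add(S(add(SZ, SZ)), mul(SZ, add(SSZ, SZ)))
  →3  S(add(add(SZ, SZ), mul(SZ, add(SSZ, SZ))))
  →4  S(add(S(add(Z, SZ)), mul(SZ, add(SSZ, SZ))))
  →5  S(S(add(add(Z, SZ), mul(SZ, add(SSZ, SZ)))))
  →6  S(S(add(SZ, mul(SZ, add(SSZ, SZ)))))
  →7  S(S(S(add(Z, mul(SZ, add(SSZ, SZ))))))
  →8  S(S(S(mul(SZ, add(SSZ, SZ)))))
  →9  S(S(S(add(add(SSZ, SZ), mul(Z, add(SSZ, SZ))))))
  →10  S(S(S(add(S(add(SZ, SZ)), mul(Z, add(SSZ, SZ))))))
  →11  S(S(S(S(add(add(SZ, SZ), mul(Z, add(SSZ, SZ)))))))
  →12  S(S(S(S(add(S(add(Z, SZ)), mul(Z, add(SSZ, SZ)))))))
  →13  S(S(S(S(S(add(add(Z, SZ), mul(Z, add(SSZ, SZ))))))))
  →14  S(S(S(S(S(add(SZ, mul(Z, add(SSZ, SZ))))))))
  →15  S(S(S(S(S(S(add(Z, mul(Z, add(SSZ, SZ)))))))))
  →16  S(S(S(S(S(S(mul(Z, add(SSZ, SZ))))))))
  →17  S^6(Z)

Term B:
  start: mul(SSSZ, SSSZ)
  →1  add(SSSZ, mul(SSZ, SSSZ))
  →2  S(add(SSZ, mul(SSZ, SSSZ)))
  →3  S(S(add(SZ, mul(SSZ, SSSZ))))
  →4  S(S(S(add(Z, mul(SSZ, SSSZ)))))
  →5  S(S(S(mul(SSZ, SSSZ))))
  →6  S(S(S(add(SSSZ, mul(SZ, SSSZ)))))
  →7  S(S(S(S(add(SSZ, mul(SZ, SSSZ))))))
  →8  S(S(S(S(S(add(SZ, mul(SZ, SSSZ)))))))
  →9  S(S(S(S(S(S(add(Z, mul(SZ, SSSZ))))))))
  →10  S(S(S(S(S(S(mul(SZ, SSSZ)))))))
  →11  S(S(S(S(S(S(add(SSSZ, mul(Z, SSSZ))))))))
  →12  S(S(S(S(S(S(S(add(SSZ, mul(Z, SSSZ)))))))))
  →13  S(S(S(S(S(S(S(S(add(SZ, mul(Z, SSSZ))))))))))
  →14  S(S(S(S(S(S(S(S(S(add(Z, mul(Z, SSSZ)))))))))))
  →15  S(S(S(S(S(S(S(S(S(mul(Z, SSSZ))))))))))
  →16  S^9(Z)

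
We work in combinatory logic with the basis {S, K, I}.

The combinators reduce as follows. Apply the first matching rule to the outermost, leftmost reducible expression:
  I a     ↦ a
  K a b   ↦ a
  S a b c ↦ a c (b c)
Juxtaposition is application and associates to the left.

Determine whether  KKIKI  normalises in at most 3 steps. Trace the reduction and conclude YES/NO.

  start: KKIKI
  →1  KKI
  →2  K

Answer: YES — reaches normal form K in 2 ≤ 3 steps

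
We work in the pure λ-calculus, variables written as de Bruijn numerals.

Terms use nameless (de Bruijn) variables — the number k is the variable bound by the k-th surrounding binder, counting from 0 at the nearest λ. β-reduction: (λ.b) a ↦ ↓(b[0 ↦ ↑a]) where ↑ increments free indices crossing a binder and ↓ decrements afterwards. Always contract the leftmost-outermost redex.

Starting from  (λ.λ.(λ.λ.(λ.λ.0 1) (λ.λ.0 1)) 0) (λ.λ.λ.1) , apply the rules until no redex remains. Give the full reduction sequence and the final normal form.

  start: (λ.λ.(λ.λ.(λ.λ.0 1) (λ.λ.0 1)) 0) (λ.λ.λ.1)
  [1] λ.(λ.λ.(λ.λ.0 1) (λ.λ.0 1)) 0
  [2] λ.λ.(λ.λ.0 1) (λ.λ.0 1)
  [3] λ.λ.λ.0 (λ.λ.0 1)

Answer: normal form = λ.λ.λ.0 (λ.λ.0 1)  (in 3 steps)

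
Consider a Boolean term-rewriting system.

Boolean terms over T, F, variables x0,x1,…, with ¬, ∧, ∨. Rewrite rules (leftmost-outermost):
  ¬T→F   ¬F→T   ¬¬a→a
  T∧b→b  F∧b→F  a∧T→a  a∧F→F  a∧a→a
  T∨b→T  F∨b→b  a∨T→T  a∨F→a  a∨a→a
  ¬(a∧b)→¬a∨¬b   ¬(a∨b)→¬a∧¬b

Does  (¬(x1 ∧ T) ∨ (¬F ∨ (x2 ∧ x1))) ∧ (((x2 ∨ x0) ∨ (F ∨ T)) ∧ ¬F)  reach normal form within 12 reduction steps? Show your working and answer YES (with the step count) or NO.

  start: (¬(x1 ∧ T) ∨ (¬F ∨ (x2 ∧ x1))) ∧ (((x2 ∨ x0) ∨ (F ∨ T)) ∧ ¬F)
  step 1: ((¬x1 ∨ ¬T) ∨ (¬F ∨ (x2 ∧ x1))) ∧ (((x2 ∨ x0) ∨ (F ∨ T)) ∧ ¬F)
  step 2: ((¬x1 ∨ F) ∨ (¬F ∨ (x2 ∧ x1))) ∧ (((x2 ∨ x0) ∨ (F ∨ T)) ∧ ¬F)
  step 3: (¬x1 ∨ (¬F ∨ (x2 ∧ x1))) ∧ (((x2 ∨ x0) ∨ (F ∨ T)) ∧ ¬F)
  step 4: (¬x1 ∨ (T ∨ (x2 ∧ x1))) ∧ (((x2 ∨ x0) ∨ (F ∨ T)) ∧ ¬F)
  step 5: (¬x1 ∨ T) ∧ (((x2 ∨ x0) ∨ (F ∨ T)) ∧ ¬F)
  step 6: T ∧ (((x2 ∨ x0) ∨ (F ∨ T)) ∧ ¬F)
  step 7: ((x2 ∨ x0) ∨ (F ∨ T)) ∧ ¬F
  step 8: ((x2 ∨ x0) ∨ T) ∧ ¬F
  step 9: T ∧ ¬F
  step 10: ¬F
  step 11: T

Answer: YES — reaches normal form T in 11 ≤ 12 steps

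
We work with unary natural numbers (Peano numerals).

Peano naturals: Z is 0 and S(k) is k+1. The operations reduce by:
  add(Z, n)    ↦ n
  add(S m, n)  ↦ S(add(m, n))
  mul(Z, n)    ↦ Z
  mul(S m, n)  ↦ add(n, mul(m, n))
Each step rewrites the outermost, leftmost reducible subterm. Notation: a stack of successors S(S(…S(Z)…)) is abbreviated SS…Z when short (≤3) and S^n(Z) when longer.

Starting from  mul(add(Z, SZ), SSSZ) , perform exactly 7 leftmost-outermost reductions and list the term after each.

Answer: after 7 steps: SSSZ

Reduction:
  start: mul(add(Z, SZ), SSSZ)
  →1  mul(SZ, SSSZ)
  →2  add(SSSZ, mul(Z, SSSZ))
  →3  S(add(SSZ, mul(Z, SSSZ)))
  →4  S(S(add(SZ, mul(Z, SSSZ))))
  →5  S(S(S(add(Z, mul(Z, SSSZ)))))
  →6  S(S(S(mul(Z, SSSZ))))
  →7  SSSZ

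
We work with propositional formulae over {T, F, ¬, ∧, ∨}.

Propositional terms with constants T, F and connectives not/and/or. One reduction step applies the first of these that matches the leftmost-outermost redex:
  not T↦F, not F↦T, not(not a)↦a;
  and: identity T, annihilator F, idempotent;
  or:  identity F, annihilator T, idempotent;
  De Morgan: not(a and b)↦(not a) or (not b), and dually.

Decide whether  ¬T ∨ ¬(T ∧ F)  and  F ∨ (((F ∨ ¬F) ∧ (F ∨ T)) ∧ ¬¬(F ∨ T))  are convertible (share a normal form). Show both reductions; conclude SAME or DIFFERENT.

Answer: SAME — A ⇓ T, B ⇓ T

Derivation:
Term A:
  start: ¬T ∨ ¬(T ∧ F)
  [1] F ∨ ¬(T ∧ F)
  [2] ¬(T ∧ F)
  [3] ¬T ∨ ¬F
  [4] F ∨ ¬F
  [5] ¬F
  [6] T

Term B:
  start: F ∨ (((F ∨ ¬F) ∧ (F ∨ T)) ∧ ¬¬(F ∨ T))
  [1] ((F ∨ ¬F) ∧ (F ∨ T)) ∧ ¬¬(F ∨ T)
  [2] (¬F ∧ (F ∨ T)) ∧ ¬¬(F ∨ T)
  [3] (T ∧ (F ∨ T)) ∧ ¬¬(F ∨ T)
  [4] (F ∨ T) ∧ ¬¬(F ∨ T)
  [5] T ∧ ¬¬(F ∨ T)
  [6] ¬¬(F ∨ T)
  [7] F ∨ T
  [8] T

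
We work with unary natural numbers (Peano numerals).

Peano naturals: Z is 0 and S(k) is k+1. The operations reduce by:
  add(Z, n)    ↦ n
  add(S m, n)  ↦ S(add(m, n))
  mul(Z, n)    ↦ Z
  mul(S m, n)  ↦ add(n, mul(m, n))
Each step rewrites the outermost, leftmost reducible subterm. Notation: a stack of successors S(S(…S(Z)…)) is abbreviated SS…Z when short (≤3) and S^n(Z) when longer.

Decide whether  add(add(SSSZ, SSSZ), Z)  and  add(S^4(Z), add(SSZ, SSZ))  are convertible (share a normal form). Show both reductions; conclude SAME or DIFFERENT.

Term A:
  start: add(add(SSSZ, SSSZ), Z)
  step 1: add(S(add(SSZ, SSSZ)), Z)
  step 2: S(add(add(SSZ, SSSZ), Z))
  step 3: S(add(S(add(SZ, SSSZ)), Z))
  step 4: S(S(add(add(SZ, SSSZ), Z)))
  step 5: S(S(add(S(add(Z, SSSZ)), Z)))
  step 6: S(S(S(add(add(Z, SSSZ), Z))))
  step 7: S(S(S(add(SSSZ, Z))))
  step 8: S(S(S(S(add(SSZ, Z)))))
  step 9: S(S(S(S(S(add(SZ, Z))))))
  step 10: S(S(S(S(S(S(add(Z, Z)))))))
  step 11: S^6(Z)

Term B:
  start: add(S^4(Z), add(SSZ, SSZ))
  step 1: S(add(SSSZ, add(SSZ, SSZ)))
  step 2: S(S(add(SSZ, add(SSZ, SSZ))))
  step 3: S(S(S(add(SZ, add(SSZ, SSZ)))))
  step 4: S(S(S(S(add(Z, add(SSZ, SSZ))))))
  step 5: S(S(S(S(add(SSZ, SSZ)))))
  step 6: S(S(S(S(S(add(SZ, SSZ))))))
  step 7: S(S(S(S(S(S(add(Z, SSZ)))))))
  step 8: S^8(Z)

Answer: DIFFERENT — A ⇓ S^6(Z), B ⇓ S^8(Z)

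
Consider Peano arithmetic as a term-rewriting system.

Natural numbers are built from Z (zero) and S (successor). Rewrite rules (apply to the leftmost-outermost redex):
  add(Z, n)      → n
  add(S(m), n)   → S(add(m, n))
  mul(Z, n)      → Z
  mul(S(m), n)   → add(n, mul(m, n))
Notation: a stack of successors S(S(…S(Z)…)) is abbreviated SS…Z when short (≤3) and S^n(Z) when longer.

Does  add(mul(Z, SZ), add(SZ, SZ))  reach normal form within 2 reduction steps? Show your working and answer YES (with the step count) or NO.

  start: add(mul(Z, SZ), add(SZ, SZ))
  →1  add(Z, add(SZ, SZ))
  →2  add(SZ, SZ)

Answer: NO — after 2 steps the term is add(SZ, SZ), not yet normal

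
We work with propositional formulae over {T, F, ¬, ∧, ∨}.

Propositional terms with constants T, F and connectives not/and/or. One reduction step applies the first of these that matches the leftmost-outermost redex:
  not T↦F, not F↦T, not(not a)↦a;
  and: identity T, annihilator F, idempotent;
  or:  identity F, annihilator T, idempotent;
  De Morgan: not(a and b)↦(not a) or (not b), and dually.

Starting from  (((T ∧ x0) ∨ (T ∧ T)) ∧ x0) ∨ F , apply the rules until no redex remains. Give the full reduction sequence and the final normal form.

  start: (((T ∧ x0) ∨ (T ∧ T)) ∧ x0) ∨ F
  step 1: ((T ∧ x0) ∨ (T ∧ T)) ∧ x0
  step 2: (x0 ∨ (T ∧ T)) ∧ x0
  step 3: (x0 ∨ T) ∧ x0
  step 4: T ∧ x0
  step 5: x0

Answer: normal form = x0  (in 5 steps)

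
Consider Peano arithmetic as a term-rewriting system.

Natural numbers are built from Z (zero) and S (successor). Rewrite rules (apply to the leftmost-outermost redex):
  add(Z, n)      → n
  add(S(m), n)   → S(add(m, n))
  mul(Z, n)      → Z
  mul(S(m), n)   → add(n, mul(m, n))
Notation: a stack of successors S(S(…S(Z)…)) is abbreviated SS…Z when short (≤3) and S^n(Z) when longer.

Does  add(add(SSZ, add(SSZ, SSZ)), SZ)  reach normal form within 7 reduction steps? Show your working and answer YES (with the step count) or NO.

  start: add(add(SSZ, add(SSZ, SSZ)), SZ)
  [1] add(S(add(SZ, add(SSZ, SSZ))), SZ)
  [2] S(add(add(SZ, add(SSZ, SSZ)), SZ))
  [3] S(add(S(add(Z, add(SSZ, SSZ))), SZ))
  [4] S(S(add(add(Z, add(SSZ, SSZ)), SZ)))
  [5] S(S(add(add(SSZ, SSZ), SZ)))
  [6] S(S(add(S(add(SZ, SSZ)), SZ)))
  [7] S(S(S(add(add(SZ, SSZ), SZ))))

Answer: NO — after 7 steps the term is S(S(S(add(add(SZ, SSZ), SZ)))), not yet normal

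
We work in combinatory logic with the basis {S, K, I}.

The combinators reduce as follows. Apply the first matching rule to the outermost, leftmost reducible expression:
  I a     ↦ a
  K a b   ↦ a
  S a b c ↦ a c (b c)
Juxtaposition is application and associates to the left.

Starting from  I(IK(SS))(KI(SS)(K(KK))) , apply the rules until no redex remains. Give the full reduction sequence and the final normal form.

Answer: normal form = SS  (in 3 steps)

Reduction:
  start: I(IK(SS))(KI(SS)(K(KK)))
  step 1: IK(SS)(KI(SS)(K(KK)))
  step 2: K(SS)(KI(SS)(K(KK)))
  step 3: SS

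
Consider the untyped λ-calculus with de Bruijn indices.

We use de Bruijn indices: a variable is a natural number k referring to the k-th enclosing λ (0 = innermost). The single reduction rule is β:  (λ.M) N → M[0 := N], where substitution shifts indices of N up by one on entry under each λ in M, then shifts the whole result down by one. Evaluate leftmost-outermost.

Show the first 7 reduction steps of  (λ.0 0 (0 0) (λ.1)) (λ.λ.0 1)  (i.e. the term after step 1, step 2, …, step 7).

  start: (λ.0 0 (0 0) (λ.1)) (λ.λ.0 1)
  step 1: (λ.λ.0 1) (λ.λ.0 1) ((λ.λ.0 1) (λ.λ.0 1)) (λ.λ.λ.0 1)
  step 2: (λ.0 (λ.λ.0 1)) ((λ.λ.0 1) (λ.λ.0 1)) (λ.λ.λ.0 1)
  step 3: (λ.λ.0 1) (λ.λ.0 1) (λ.λ.0 1) (λ.λ.λ.0 1)
  step 4: (λ.0 (λ.λ.0 1)) (λ.λ.0 1) (λ.λ.λ.0 1)
  step 5: (λ.λ.0 1) (λ.λ.0 1) (λ.λ.λ.0 1)
  step 6: (λ.0 (λ.λ.0 1)) (λ.λ.λ.0 1)
  step 7: (λ.λ.λ.0 1) (λ.λ.0 1)

Answer: after 7 steps: (λ.λ.λ.0 1) (λ.λ.0 1)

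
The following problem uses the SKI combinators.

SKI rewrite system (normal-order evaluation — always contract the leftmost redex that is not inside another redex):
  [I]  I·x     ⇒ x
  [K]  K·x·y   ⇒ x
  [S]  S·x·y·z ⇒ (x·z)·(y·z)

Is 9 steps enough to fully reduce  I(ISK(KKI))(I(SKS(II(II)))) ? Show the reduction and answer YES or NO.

Answer: NO — after 9 steps the term is II, not yet normal

Working:
  start: I(ISK(KKI))(I(SKS(II(II))))
  [1] ISK(KKI)(I(SKS(II(II))))
  [2] SK(KKI)(I(SKS(II(II))))
  [3] K(I(SKS(II(II))))(KKI(I(SKS(II(II)))))
  [4] I(SKS(II(II)))
  [5] SKS(II(II))
  [6] K(II(II))(S(II(II)))
  [7] II(II)
  [8] I(II)
  [9] II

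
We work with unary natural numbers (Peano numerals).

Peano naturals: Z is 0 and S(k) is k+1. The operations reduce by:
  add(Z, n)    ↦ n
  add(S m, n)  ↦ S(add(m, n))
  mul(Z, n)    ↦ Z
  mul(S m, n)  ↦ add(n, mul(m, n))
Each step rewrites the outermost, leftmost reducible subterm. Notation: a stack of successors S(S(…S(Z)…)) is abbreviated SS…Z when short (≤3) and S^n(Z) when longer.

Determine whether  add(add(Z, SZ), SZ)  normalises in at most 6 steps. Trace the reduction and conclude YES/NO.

Answer: YES — reaches normal form SSZ in 3 ≤ 6 steps

Working:
  start: add(add(Z, SZ), SZ)
  →1  add(SZ, SZ)
  →2  S(add(Z, SZ))
  →3  SSZ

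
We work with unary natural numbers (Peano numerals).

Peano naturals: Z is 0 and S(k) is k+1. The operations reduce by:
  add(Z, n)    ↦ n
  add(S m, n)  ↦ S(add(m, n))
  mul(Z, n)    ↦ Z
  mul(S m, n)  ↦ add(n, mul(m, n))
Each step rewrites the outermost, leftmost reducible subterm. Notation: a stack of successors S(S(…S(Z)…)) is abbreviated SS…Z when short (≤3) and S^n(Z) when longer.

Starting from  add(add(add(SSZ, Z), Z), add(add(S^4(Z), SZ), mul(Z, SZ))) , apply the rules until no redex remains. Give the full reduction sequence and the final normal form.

  start: add(add(add(SSZ, Z), Z), add(add(S^4(Z), SZ), mul(Z, SZ)))
  →1  add(add(S(add(SZ, Z)), Z), add(add(S^4(Z), SZ), mul(Z, SZ)))
  →2  add(S(add(add(SZ, Z), Z)), add(add(S^4(Z), SZ), mul(Z, SZ)))
  →3  S(add(add(add(SZ, Z), Z), add(add(S^4(Z), SZ), mul(Z, SZ))))
  →4  S(add(add(S(add(Z, Z)), Z), add(add(S^4(Z), SZ), mul(Z, SZ))))
  →5  S(add(S(add(add(Z, Z), Z)), add(add(S^4(Z), SZ), mul(Z, SZ))))
  →6  S(S(add(add(add(Z, Z), Z), add(add(S^4(Z), SZ), mul(Z, SZ)))))
  →7  S(S(add(add(Z, Z), add(add(S^4(Z), SZ), mul(Z, SZ)))))
  →8  S(S(add(Z, add(add(S^4(Z), SZ), mul(Z, SZ)))))
  →9  S(S(add(add(S^4(Z), SZ), mul(Z, SZ))))
  →10  S(S(add(S(add(SSSZ, SZ)), mul(Z, SZ))))
  →11  S(S(S(add(add(SSSZ, SZ), mul(Z, SZ)))))
  →12  S(S(S(add(S(add(SSZ, SZ)), mul(Z, SZ)))))
  →13  S(S(S(S(add(add(SSZ, SZ), mul(Z, SZ))))))
  →14  S(S(S(S(add(S(add(SZ, SZ)), mul(Z, SZ))))))
  →15  S(S(S(S(S(add(add(SZ, SZ), mul(Z, SZ)))))))
  →16  S(S(S(S(S(add(S(add(Z, SZ)), mul(Z, SZ)))))))
  →17  S(S(S(S(S(S(add(add(Z, SZ), mul(Z, SZ))))))))
  →18  S(S(S(S(S(S(add(SZ, mul(Z, SZ))))))))
  →19  S(S(S(S(S(S(S(add(Z, mul(Z, SZ)))))))))
  →20  S(S(S(S(S(S(S(mul(Z, SZ))))))))
  →21  S^7(Z)

Answer: normal form = S^7(Z)  (in 21 steps)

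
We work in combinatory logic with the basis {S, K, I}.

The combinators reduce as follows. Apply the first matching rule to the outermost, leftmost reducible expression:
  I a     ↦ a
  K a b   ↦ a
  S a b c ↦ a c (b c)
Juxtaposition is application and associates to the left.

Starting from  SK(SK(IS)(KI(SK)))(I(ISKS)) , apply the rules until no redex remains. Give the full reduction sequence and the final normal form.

Answer: normal form = SKS  (in 4 steps)

Derivation:
  start: SK(SK(IS)(KI(SK)))(I(ISKS))
  [1] K(I(ISKS))(SK(IS)(KI(SK))(I(ISKS)))
  [2] I(ISKS)
  [3] ISKS
  [4] SKS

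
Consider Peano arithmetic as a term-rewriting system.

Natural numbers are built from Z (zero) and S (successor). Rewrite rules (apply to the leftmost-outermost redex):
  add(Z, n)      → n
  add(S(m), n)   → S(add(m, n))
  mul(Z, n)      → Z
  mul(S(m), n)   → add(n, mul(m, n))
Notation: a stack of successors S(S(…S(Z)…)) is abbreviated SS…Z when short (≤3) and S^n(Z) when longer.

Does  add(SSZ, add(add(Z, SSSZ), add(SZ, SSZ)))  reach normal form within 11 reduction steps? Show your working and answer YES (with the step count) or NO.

Answer: YES — reaches normal form S^8(Z) in 10 ≤ 11 steps

Working:
  start: add(SSZ, add(add(Z, SSSZ), add(SZ, SSZ)))
  →1  S(add(SZ, add(add(Z, SSSZ), add(SZ, SSZ))))
  →2  S(S(add(Z, add(add(Z, SSSZ), add(SZ, SSZ)))))
  →3  S(S(add(add(Z, SSSZ), add(SZ, SSZ))))
  →4  S(S(add(SSSZ, add(SZ, SSZ))))
  →5  S(S(S(add(SSZ, add(SZ, SSZ)))))
  →6  S(S(S(S(add(SZ, add(SZ, SSZ))))))
  →7  S(S(S(S(S(add(Z, add(SZ, SSZ)))))))
  →8  S(S(S(S(S(add(SZ, SSZ))))))
  →9  S(S(S(S(S(S(add(Z, SSZ)))))))
  →10  S^8(Z)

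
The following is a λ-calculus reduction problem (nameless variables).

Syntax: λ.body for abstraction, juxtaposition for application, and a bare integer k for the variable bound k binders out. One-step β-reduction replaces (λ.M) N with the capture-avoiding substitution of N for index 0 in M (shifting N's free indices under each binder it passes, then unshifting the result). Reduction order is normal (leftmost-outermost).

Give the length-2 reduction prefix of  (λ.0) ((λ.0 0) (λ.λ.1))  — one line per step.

  start: (λ.0) ((λ.0 0) (λ.λ.1))
  step 1: (λ.0 0) (λ.λ.1)
  step 2: (λ.λ.1) (λ.λ.1)

Answer: after 2 steps: (λ.λ.1) (λ.λ.1)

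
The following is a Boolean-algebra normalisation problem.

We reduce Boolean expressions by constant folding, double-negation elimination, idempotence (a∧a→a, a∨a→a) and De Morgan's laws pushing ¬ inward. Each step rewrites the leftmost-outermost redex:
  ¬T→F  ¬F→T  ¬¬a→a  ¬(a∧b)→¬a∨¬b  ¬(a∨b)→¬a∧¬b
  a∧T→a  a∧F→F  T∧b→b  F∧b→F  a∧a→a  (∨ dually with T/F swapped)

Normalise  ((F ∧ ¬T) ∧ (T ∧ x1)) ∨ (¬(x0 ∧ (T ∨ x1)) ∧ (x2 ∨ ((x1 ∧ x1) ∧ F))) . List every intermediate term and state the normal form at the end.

Answer: normal form = ¬x0 ∧ x2  (in 10 steps)

Working:
  start: ((F ∧ ¬T) ∧ (T ∧ x1)) ∨ (¬(x0 ∧ (T ∨ x1)) ∧ (x2 ∨ ((x1 ∧ x1) ∧ F)))
  step 1: (F ∧ (T ∧ x1)) ∨ (¬(x0 ∧ (T ∨ x1)) ∧ (x2 ∨ ((x1 ∧ x1) ∧ F)))
  step 2: F ∨ (¬(x0 ∧ (T ∨ x1)) ∧ (x2 ∨ ((x1 ∧ x1) ∧ F)))
  step 3: ¬(x0 ∧ (T ∨ x1)) ∧ (x2 ∨ ((x1 ∧ x1) ∧ F))
  step 4: (¬x0 ∨ ¬(T ∨ x1)) ∧ (x2 ∨ ((x1 ∧ x1) ∧ F))
  step 5: (¬x0 ∨ (¬T ∧ ¬x1)) ∧ (x2 ∨ ((x1 ∧ x1) ∧ F))
  step 6: (¬x0 ∨ (F ∧ ¬x1)) ∧ (x2 ∨ ((x1 ∧ x1) ∧ F))
  step 7: (¬x0 ∨ F) ∧ (x2 ∨ ((x1 ∧ x1) ∧ F))
  step 8: ¬x0 ∧ (x2 ∨ ((x1 ∧ x1) ∧ F))
  step 9: ¬x0 ∧ (x2 ∨ F)
  step 10: ¬x0 ∧ x2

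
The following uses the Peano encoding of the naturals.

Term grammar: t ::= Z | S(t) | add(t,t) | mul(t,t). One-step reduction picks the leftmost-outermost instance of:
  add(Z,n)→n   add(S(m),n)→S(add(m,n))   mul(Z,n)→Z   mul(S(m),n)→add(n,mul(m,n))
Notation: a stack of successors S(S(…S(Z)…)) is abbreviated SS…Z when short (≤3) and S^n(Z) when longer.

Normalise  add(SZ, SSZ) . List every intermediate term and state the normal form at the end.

Answer: normal form = SSSZ  (in 2 steps)

Working:
  start: add(SZ, SSZ)
  →1  S(add(Z, SSZ))
  →2  SSSZ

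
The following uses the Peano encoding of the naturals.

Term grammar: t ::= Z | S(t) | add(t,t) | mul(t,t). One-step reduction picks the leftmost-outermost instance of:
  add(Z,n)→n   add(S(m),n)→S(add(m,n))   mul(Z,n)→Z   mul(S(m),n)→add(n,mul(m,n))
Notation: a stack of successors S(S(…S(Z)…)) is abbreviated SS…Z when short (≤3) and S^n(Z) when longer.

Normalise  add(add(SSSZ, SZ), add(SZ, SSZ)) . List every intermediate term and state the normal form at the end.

Answer: normal form = S^7(Z)  (in 11 steps)

Derivation:
  start: add(add(SSSZ, SZ), add(SZ, SSZ))
  step 1: add(S(add(SSZ, SZ)), add(SZ, SSZ))
  step 2: S(add(add(SSZ, SZ), add(SZ, SSZ)))
  step 3: S(add(S(add(SZ, SZ)), add(SZ, SSZ)))
  step 4: S(S(add(add(SZ, SZ), add(SZ, SSZ))))
  step 5: S(S(add(S(add(Z, SZ)), add(SZ, SSZ))))
  step 6: S(S(S(add(add(Z, SZ), add(SZ, SSZ)))))
  step 7: S(S(S(add(SZ, add(SZ, SSZ)))))
  step 8: S(S(S(S(add(Z, add(SZ, SSZ))))))
  step 9: S(S(S(S(add(SZ, SSZ)))))
  step 10: S(S(S(S(S(add(Z, SSZ))))))
  step 11: S^7(Z)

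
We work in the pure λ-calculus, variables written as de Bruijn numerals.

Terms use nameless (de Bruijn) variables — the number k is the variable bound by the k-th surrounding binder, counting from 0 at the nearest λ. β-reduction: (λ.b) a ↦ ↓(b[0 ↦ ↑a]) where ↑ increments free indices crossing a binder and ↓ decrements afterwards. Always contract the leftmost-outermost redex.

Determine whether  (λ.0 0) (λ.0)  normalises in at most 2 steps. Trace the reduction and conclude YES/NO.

Answer: YES — reaches normal form λ.0 in 2 ≤ 2 steps

Working:
  start: (λ.0 0) (λ.0)
  [1] (λ.0) (λ.0)
  [2] λ.0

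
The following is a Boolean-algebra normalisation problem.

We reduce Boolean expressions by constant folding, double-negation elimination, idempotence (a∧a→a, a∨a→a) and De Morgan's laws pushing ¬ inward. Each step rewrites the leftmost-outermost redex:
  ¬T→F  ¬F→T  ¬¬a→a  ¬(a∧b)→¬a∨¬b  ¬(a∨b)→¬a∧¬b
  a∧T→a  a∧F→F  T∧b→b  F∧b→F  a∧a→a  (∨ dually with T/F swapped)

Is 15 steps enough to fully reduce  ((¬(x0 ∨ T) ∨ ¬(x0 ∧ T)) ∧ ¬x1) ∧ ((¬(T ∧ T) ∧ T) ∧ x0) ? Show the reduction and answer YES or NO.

Answer: YES — reaches normal form F in 13 ≤ 15 steps

Reduction:
  start: ((¬(x0 ∨ T) ∨ ¬(x0 ∧ T)) ∧ ¬x1) ∧ ((¬(T ∧ T) ∧ T) ∧ x0)
  [1] (((¬x0 ∧ ¬T) ∨ ¬(x0 ∧ T)) ∧ ¬x1) ∧ ((¬(T ∧ T) ∧ T) ∧ x0)
  [2] (((¬x0 ∧ F) ∨ ¬(x0 ∧ T)) ∧ ¬x1) ∧ ((¬(T ∧ T) ∧ T) ∧ x0)
  [3] ((F ∨ ¬(x0 ∧ T)) ∧ ¬x1) ∧ ((¬(T ∧ T) ∧ T) ∧ x0)
  [4] (¬(x0 ∧ T) ∧ ¬x1) ∧ ((¬(T ∧ T) ∧ T) ∧ x0)
  [5] ((¬x0 ∨ ¬T) ∧ ¬x1) ∧ ((¬(T ∧ T) ∧ T) ∧ x0)
  [6] ((¬x0 ∨ F) ∧ ¬x1) ∧ ((¬(T ∧ T) ∧ T) ∧ x0)
  [7] (¬x0 ∧ ¬x1) ∧ ((¬(T ∧ T) ∧ T) ∧ x0)
  [8] (¬x0 ∧ ¬x1) ∧ (¬(T ∧ T) ∧ x0)
  [9] (¬x0 ∧ ¬x1) ∧ ((¬T ∨ ¬T) ∧ x0)
  [10] (¬x0 ∧ ¬x1) ∧ (¬T ∧ x0)
  [11] (¬x0 ∧ ¬x1) ∧ (F ∧ x0)
  [12] (¬x0 ∧ ¬x1) ∧ F
  [13] F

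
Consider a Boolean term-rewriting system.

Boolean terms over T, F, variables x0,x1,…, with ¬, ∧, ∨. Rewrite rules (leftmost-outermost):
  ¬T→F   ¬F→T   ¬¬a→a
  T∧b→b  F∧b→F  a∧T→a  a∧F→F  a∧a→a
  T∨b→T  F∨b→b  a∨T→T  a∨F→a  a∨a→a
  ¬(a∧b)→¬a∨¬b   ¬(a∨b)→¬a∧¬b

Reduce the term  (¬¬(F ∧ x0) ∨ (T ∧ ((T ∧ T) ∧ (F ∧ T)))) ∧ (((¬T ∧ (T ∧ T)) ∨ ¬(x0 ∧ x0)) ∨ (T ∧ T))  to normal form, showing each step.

Answer: normal form = F  (in 8 steps)

Reduction:
  start: (¬¬(F ∧ x0) ∨ (T ∧ ((T ∧ T) ∧ (F ∧ T)))) ∧ (((¬T ∧ (T ∧ T)) ∨ ¬(x0 ∧ x0)) ∨ (T ∧ T))
  [1] ((F ∧ x0) ∨ (T ∧ ((T ∧ T) ∧ (F ∧ T)))) ∧ (((¬T ∧ (T ∧ T)) ∨ ¬(x0 ∧ x0)) ∨ (T ∧ T))
  [2] (F ∨ (T ∧ ((T ∧ T) ∧ (F ∧ T)))) ∧ (((¬T ∧ (T ∧ T)) ∨ ¬(x0 ∧ x0)) ∨ (T ∧ T))
  [3] (T ∧ ((T ∧ T) ∧ (F ∧ T))) ∧ (((¬T ∧ (T ∧ T)) ∨ ¬(x0 ∧ x0)) ∨ (T ∧ T))
  [4] ((T ∧ T) ∧ (F ∧ T)) ∧ (((¬T ∧ (T ∧ T)) ∨ ¬(x0 ∧ x0)) ∨ (T ∧ T))
  [5] (T ∧ (F ∧ T)) ∧ (((¬T ∧ (T ∧ T)) ∨ ¬(x0 ∧ x0)) ∨ (T ∧ T))
  [6] (F ∧ T) ∧ (((¬T ∧ (T ∧ T)) ∨ ¬(x0 ∧ x0)) ∨ (T ∧ T))
  [7] F ∧ (((¬T ∧ (T ∧ T)) ∨ ¬(x0 ∧ x0)) ∨ (T ∧ T))
  [8] F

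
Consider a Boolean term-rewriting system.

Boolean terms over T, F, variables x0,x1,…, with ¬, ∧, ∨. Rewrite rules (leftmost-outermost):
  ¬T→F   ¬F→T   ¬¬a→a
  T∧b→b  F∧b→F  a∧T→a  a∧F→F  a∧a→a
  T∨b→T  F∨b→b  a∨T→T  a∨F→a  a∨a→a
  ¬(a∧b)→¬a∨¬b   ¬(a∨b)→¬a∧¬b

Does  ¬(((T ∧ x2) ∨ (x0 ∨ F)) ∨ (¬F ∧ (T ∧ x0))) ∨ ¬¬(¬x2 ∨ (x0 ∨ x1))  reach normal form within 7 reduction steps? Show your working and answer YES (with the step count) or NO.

  start: ¬(((T ∧ x2) ∨ (x0 ∨ F)) ∨ (¬F ∧ (T ∧ x0))) ∨ ¬¬(¬x2 ∨ (x0 ∨ x1))
  →1  (¬((T ∧ x2) ∨ (x0 ∨ F)) ∧ ¬(¬F ∧ (T ∧ x0))) ∨ ¬¬(¬x2 ∨ (x0 ∨ x1))
  →2  ((¬(T ∧ x2) ∧ ¬(x0 ∨ F)) ∧ ¬(¬F ∧ (T ∧ x0))) ∨ ¬¬(¬x2 ∨ (x0 ∨ x1))
  →3  (((¬T ∨ ¬x2) ∧ ¬(x0 ∨ F)) ∧ ¬(¬F ∧ (T ∧ x0))) ∨ ¬¬(¬x2 ∨ (x0 ∨ x1))
  →4  (((F ∨ ¬x2) ∧ ¬(x0 ∨ F)) ∧ ¬(¬F ∧ (T ∧ x0))) ∨ ¬¬(¬x2 ∨ (x0 ∨ x1))
  →5  ((¬x2 ∧ ¬(x0 ∨ F)) ∧ ¬(¬F ∧ (T ∧ x0))) ∨ ¬¬(¬x2 ∨ (x0 ∨ x1))
  →6  ((¬x2 ∧ (¬x0 ∧ ¬F)) ∧ ¬(¬F ∧ (T ∧ x0))) ∨ ¬¬(¬x2 ∨ (x0 ∨ x1))
  →7  ((¬x2 ∧ (¬x0 ∧ T)) ∧ ¬(¬F ∧ (T ∧ x0))) ∨ ¬¬(¬x2 ∨ (x0 ∨ x1))

Answer: NO — after 7 steps the term is ((¬x2 ∧ (¬x0 ∧ T)) ∧ ¬(¬F ∧ (T ∧ x0))) ∨ ¬¬(¬x2 ∨ (x0 ∨ x1)), not yet normal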